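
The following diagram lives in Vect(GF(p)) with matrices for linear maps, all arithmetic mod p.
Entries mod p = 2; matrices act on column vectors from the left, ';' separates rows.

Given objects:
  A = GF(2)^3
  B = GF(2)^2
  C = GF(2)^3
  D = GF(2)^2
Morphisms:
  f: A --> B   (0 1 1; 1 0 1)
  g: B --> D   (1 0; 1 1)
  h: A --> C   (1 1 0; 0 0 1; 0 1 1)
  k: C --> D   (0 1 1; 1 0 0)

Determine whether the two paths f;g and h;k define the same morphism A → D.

Answer: DOES NOT COMMUTE

Derivation:
1) trace f;g:
  e0=[1,0,0] f-->[0,1] g-->[0,1]
  e1=[0,1,0] f-->[1,0] g-->[1,1]
  e2=[0,0,1] f-->[1,1] g-->[1,0]
  ⟦path⟧₁ = (0 1 1; 1 1 0)
2) trace h;k:
  e0=[1,0,0] h-->[1,0,0] k-->[0,1]
  e1=[0,1,0] h-->[1,0,1] k-->[1,1]
  e2=[0,0,1] h-->[0,1,1] k-->[0,0]
  ⟦path⟧₂ = (0 1 0; 1 1 0)
Equal? differ; not commutative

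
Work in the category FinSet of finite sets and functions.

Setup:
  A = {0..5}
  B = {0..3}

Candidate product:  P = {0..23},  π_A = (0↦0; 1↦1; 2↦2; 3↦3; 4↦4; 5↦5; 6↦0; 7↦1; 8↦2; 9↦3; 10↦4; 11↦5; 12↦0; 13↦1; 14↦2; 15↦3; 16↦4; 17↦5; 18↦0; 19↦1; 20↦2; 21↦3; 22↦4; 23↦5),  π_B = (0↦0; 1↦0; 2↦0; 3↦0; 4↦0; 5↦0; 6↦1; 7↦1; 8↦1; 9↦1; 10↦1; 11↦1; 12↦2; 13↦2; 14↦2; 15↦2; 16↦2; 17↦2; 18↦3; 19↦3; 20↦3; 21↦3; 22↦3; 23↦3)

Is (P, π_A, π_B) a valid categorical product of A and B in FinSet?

|A|·|B| = 6·4 = 24;  |P| = 24
Check the pairing map k ↦ (π_A(k), π_B(k)):
  0 ↦ (0,0)
  1 ↦ (1,0)
  2 ↦ (2,0)
  3 ↦ (3,0)
  4 ↦ (4,0)
  5 ↦ (5,0)
  6 ↦ (0,1)
  7 ↦ (1,1)
  8 ↦ (2,1)
  9 ↦ (3,1)
  10 ↦ (4,1)
  11 ↦ (5,1)
  12 ↦ (0,2)
  13 ↦ (1,2)
  14 ↦ (2,2)
  15 ↦ (3,2)
  16 ↦ (4,2)
  17 ↦ (5,2)
  18 ↦ (0,3)
  19 ↦ (1,3)
  20 ↦ (2,3)
  21 ↦ (3,3)
  22 ↦ (4,3)
  23 ↦ (5,3)
distinct pairs in image: 24 / 24 needed
  → bijection onto A×B; projections well-typed.

Answer: VALID PRODUCT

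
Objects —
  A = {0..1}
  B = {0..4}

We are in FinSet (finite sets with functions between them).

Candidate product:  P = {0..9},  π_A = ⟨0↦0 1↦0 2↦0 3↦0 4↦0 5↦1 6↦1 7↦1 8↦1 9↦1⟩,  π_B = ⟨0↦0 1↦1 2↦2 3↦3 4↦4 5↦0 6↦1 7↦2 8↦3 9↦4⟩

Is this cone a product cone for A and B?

|A|·|B| = 2·5 = 10;  |P| = 10
Check the pairing map k ↦ (π_A(k), π_B(k)):
  0 ↦ (0,0)
  1 ↦ (0,1)
  2 ↦ (0,2)
  3 ↦ (0,3)
  4 ↦ (0,4)
  5 ↦ (1,0)
  6 ↦ (1,1)
  7 ↦ (1,2)
  8 ↦ (1,3)
  9 ↦ (1,4)
distinct pairs in image: 10 / 10 needed
  → bijection onto A×B; projections well-typed.

Answer: VALID PRODUCT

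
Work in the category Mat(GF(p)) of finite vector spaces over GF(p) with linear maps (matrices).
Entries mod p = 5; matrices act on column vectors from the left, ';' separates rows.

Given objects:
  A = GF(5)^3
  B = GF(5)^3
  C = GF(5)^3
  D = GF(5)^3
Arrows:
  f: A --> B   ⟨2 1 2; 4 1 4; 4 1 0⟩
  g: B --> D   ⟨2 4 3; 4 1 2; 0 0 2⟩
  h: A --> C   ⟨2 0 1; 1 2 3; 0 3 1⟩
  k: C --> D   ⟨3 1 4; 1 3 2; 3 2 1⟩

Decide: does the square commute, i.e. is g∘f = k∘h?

1) trace f;g:
  e0=(1,0,0) f-->(2,4,4) g-->(2,0,3)
  e1=(0,1,0) f-->(1,1,1) g-->(4,2,2)
  e2=(0,0,1) f-->(2,4,0) g-->(0,2,0)
  result₁ = ⟨2 4 0; 0 2 2; 3 2 0⟩
2) trace h;k:
  e0=(1,0,0) h-->(2,1,0) k-->(2,0,3)
  e1=(0,1,0) h-->(0,2,3) k-->(4,2,2)
  e2=(0,0,1) h-->(1,3,1) k-->(0,2,0)
  result₂ = ⟨2 4 0; 0 2 2; 3 2 0⟩
Equal? same morphism ✓

Answer: COMMUTES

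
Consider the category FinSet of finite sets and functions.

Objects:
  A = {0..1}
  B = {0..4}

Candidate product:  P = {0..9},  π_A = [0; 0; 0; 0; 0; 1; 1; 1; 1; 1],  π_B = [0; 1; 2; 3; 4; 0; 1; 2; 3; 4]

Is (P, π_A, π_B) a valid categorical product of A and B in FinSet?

Answer: VALID PRODUCT

Work:
|A|·|B| = 2·5 = 10;  |P| = 10
Check the pairing map k ↦ (π_A(k), π_B(k)):
  0 : (0,0)
  1 : (0,1)
  2 : (0,2)
  3 : (0,3)
  4 : (0,4)
  5 : (1,0)
  6 : (1,1)
  7 : (1,2)
  8 : (1,3)
  9 : (1,4)
distinct pairs in image: 10 / 10 needed
  → bijection onto A×B; projections well-typed.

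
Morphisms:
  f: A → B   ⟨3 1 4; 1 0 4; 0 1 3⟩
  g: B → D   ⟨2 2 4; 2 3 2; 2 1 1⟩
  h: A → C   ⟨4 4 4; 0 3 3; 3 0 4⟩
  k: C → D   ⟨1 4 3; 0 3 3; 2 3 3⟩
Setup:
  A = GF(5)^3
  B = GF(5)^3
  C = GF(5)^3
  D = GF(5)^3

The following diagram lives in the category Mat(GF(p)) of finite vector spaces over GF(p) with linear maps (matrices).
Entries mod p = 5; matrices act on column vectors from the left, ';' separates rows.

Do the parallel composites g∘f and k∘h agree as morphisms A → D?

Answer: DOES NOT COMMUTE

Trace:
Path 1 = f;g:
  e0=[1,0,0] f→[3,1,0] g→[3,4,2]
  e1=[0,1,0] f→[1,0,1] g→[1,4,3]
  e2=[0,0,1] f→[4,4,3] g→[3,1,0]
  result₁ = ⟨3 1 3; 4 4 1; 2 3 0⟩
Path 2 = h;k:
  e0=[1,0,0] h→[4,0,3] k→[3,4,2]
  e1=[0,1,0] h→[4,3,0] k→[1,4,2]
  e2=[0,0,1] h→[4,3,4] k→[3,1,4]
  result₂ = ⟨3 1 3; 4 4 1; 2 2 4⟩
Equal? differ; not commutative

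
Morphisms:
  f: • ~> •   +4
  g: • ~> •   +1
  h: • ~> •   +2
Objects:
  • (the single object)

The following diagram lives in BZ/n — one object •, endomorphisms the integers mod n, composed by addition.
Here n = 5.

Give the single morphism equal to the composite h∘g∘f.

  0 +4≡4 +1≡0 +2≡2  (mod 5)
result: +2

Answer: +2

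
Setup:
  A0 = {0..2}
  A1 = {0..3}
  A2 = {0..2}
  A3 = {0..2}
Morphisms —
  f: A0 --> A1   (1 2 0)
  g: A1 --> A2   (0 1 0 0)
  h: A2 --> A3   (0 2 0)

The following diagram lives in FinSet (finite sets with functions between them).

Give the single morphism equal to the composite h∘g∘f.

Answer: (2 0 0)

Trace:
  0 f-->1 g-->1 h-->2
  1 f-->2 g-->0 h-->0
  2 f-->0 g-->0 h-->0
composite: (2 0 0)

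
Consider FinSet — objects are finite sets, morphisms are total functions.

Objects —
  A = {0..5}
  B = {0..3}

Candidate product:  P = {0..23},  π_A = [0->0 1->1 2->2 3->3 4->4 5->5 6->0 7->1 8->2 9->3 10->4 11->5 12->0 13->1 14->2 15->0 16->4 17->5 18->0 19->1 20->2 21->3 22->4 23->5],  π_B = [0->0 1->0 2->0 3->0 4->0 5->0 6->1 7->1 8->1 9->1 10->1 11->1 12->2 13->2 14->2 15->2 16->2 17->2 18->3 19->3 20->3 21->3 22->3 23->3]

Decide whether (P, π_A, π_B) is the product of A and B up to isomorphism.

|A|·|B| = 6·4 = 24;  |P| = 24
Check the pairing map k ↦ (π_A(k), π_B(k)):
  0 -> (0,0)
  1 -> (1,0)
  2 -> (2,0)
  3 -> (3,0)
  4 -> (4,0)
  5 -> (5,0)
  6 -> (0,1)
  7 -> (1,1)
  8 -> (2,1)
  9 -> (3,1)
  10 -> (4,1)
  11 -> (5,1)
  12 -> (0,2)
  13 -> (1,2)
  14 -> (2,2)
  15 -> (0,2)  ✗ repeats pair of k=12
  16 -> (4,2)
  17 -> (5,2)
  18 -> (0,3)
  19 -> (1,3)
  20 -> (2,3)
  21 -> (3,3)
  22 -> (4,3)
  23 -> (5,3)
distinct pairs in image: 23 / 24 needed
  → (0,2) hit at k=12 and k=15

Answer: NOT A VALID PRODUCT — duplicate pair at indices 12,15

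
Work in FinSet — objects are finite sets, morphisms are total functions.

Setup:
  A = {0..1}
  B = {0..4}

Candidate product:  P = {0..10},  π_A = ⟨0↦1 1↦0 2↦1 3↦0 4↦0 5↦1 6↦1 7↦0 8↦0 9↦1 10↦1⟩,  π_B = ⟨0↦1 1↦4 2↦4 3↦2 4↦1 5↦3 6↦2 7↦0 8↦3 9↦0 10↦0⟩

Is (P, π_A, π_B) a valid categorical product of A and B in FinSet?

|A|·|B| = 2·5 = 10;  |P| = 11
  → cardinalities differ; no bijection possible.

Answer: NOT A VALID PRODUCT — |P|=11 ≠ |A|·|B|=10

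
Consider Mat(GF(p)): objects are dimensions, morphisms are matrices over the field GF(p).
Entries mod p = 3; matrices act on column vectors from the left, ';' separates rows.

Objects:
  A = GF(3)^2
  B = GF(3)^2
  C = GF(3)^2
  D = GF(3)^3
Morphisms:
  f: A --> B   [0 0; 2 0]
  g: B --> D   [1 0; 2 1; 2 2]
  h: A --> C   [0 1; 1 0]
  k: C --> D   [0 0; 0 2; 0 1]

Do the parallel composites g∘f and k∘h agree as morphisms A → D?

Along f;g (path 1):
  e0=(1,0) f-->(0,2) g-->(0,2,1)
  e1=(0,1) f-->(0,0) g-->(0,0,0)
  ⟦path⟧₁ = [0 0; 2 0; 1 0]
Along h;k (path 2):
  e0=(1,0) h-->(0,1) k-->(0,2,1)
  e1=(0,1) h-->(1,0) k-->(0,0,0)
  ⟦path⟧₂ = [0 0; 2 0; 1 0]
Equal? same morphism ✓

Answer: COMMUTES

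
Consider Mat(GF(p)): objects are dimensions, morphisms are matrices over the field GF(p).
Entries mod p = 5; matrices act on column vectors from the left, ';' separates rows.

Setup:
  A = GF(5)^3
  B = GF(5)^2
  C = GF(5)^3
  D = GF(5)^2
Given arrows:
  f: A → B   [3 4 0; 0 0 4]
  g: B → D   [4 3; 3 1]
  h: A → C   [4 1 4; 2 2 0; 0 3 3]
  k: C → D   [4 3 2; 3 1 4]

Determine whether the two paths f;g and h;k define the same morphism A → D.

Answer: COMMUTES

Derivation:
1) trace f;g:
  e0=(1,0,0) f→(3,0) g→(2,4)
  e1=(0,1,0) f→(4,0) g→(1,2)
  e2=(0,0,1) f→(0,4) g→(2,4)
  ⟦path⟧₁ = [2 1 2; 4 2 4]
2) trace h;k:
  e0=(1,0,0) h→(4,2,0) k→(2,4)
  e1=(0,1,0) h→(1,2,3) k→(1,2)
  e2=(0,0,1) h→(4,0,3) k→(2,4)
  ⟦path⟧₂ = [2 1 2; 4 2 4]
Equal? same morphism ✓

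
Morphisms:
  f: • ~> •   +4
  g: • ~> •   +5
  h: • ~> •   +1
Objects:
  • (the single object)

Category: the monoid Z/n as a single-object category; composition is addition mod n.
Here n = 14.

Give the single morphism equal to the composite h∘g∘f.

Answer: +10

Trace:
  0 +4≡4 +5≡9 +1≡10  (mod 14)
⟦path⟧: +10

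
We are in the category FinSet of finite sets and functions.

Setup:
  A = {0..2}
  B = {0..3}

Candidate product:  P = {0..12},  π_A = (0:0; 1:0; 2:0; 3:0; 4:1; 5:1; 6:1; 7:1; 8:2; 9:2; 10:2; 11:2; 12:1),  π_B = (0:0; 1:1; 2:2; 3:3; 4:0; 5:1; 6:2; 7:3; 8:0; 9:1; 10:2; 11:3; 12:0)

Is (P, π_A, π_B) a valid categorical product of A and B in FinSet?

|A|·|B| = 3·4 = 12;  |P| = 13
  → cardinalities differ; no bijection possible.

Answer: NOT A VALID PRODUCT — |P|=13 ≠ |A|·|B|=12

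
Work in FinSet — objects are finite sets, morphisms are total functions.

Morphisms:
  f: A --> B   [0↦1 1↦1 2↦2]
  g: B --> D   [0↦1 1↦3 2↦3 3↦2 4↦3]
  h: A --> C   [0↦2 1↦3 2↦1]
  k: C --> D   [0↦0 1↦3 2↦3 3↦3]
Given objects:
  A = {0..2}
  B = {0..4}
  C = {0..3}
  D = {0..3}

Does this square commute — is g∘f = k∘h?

Answer: COMMUTES

Work:
Path 1 = f;g:
  0 f-->1 g-->3
  1 f-->1 g-->3
  2 f-->2 g-->3
  ⟦path⟧₁ = [0↦3 1↦3 2↦3]
Path 2 = h;k:
  0 h-->2 k-->3
  1 h-->3 k-->3
  2 h-->1 k-->3
  ⟦path⟧₂ = [0↦3 1↦3 2↦3]
Equal? same morphism ✓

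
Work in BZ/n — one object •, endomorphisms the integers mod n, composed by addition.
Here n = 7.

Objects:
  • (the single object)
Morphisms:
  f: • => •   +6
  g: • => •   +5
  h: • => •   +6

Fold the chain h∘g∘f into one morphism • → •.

Answer: +3

Work:
  0 +6≡6 +5≡4 +6≡3  (mod 7)
result: +3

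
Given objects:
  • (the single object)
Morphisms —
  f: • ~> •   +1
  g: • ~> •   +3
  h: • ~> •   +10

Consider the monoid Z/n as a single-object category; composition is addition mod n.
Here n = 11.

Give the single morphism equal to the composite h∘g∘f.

Answer: +3

Trace:
  0 +1≡1 +3≡4 +10≡3  (mod 11)
⟦path⟧: +3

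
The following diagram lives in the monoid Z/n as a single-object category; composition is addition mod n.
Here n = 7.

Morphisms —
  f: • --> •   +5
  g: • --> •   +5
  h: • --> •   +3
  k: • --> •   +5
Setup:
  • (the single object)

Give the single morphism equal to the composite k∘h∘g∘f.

  0 +5≡5 +5≡3 +3≡6 +5≡4  (mod 7)
result: +4

Answer: +4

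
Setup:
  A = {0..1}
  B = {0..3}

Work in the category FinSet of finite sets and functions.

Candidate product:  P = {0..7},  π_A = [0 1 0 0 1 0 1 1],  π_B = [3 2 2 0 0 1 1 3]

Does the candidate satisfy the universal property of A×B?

Answer: VALID PRODUCT

Work:
|A|·|B| = 2·4 = 8;  |P| = 8
Check the pairing map k ↦ (π_A(k), π_B(k)):
  0 : (0,3)
  1 : (1,2)
  2 : (0,2)
  3 : (0,0)
  4 : (1,0)
  5 : (0,1)
  6 : (1,1)
  7 : (1,3)
distinct pairs in image: 8 / 8 needed
  → bijection onto A×B; projections well-typed.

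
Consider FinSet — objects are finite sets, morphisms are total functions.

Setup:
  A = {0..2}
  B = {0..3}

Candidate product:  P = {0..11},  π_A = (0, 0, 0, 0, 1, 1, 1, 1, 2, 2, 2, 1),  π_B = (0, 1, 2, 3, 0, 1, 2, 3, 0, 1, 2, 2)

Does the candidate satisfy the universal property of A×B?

|A|·|B| = 3·4 = 12;  |P| = 12
Check the pairing map k ↦ (π_A(k), π_B(k)):
  0 -> (0,0)
  1 -> (0,1)
  2 -> (0,2)
  3 -> (0,3)
  4 -> (1,0)
  5 -> (1,1)
  6 -> (1,2)
  7 -> (1,3)
  8 -> (2,0)
  9 -> (2,1)
  10 -> (2,2)
  11 -> (1,2)  ✗ repeats pair of k=6
distinct pairs in image: 11 / 12 needed
  → (1,2) hit at k=6 and k=11

Answer: NOT A VALID PRODUCT — duplicate pair at indices 6,11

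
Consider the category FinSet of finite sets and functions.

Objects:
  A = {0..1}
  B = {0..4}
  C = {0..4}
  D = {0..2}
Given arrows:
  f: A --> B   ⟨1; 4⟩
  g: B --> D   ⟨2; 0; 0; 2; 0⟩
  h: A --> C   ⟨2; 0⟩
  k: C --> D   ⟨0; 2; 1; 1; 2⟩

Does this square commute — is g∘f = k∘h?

1) trace f;g:
  0 f-->1 g-->0
  1 f-->4 g-->0
  composite₁ = ⟨0; 0⟩
2) trace h;k:
  0 h-->2 k-->1
  1 h-->0 k-->0
  composite₂ = ⟨1; 0⟩
Equal? NO — does not commute

Answer: DOES NOT COMMUTE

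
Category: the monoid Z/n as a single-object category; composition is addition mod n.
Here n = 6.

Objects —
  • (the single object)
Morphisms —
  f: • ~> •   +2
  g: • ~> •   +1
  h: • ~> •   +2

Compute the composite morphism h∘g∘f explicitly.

  0 +2≡2 +1≡3 +2≡5  (mod 6)
result: +5

Answer: +5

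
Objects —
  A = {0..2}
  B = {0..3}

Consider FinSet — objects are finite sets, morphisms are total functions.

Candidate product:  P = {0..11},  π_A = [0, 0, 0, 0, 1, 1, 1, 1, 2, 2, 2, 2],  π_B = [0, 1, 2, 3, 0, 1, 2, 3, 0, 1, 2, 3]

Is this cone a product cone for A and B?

|A|·|B| = 3·4 = 12;  |P| = 12
Check the pairing map k ↦ (π_A(k), π_B(k)):
  0 ↦ (0,0)
  1 ↦ (0,1)
  2 ↦ (0,2)
  3 ↦ (0,3)
  4 ↦ (1,0)
  5 ↦ (1,1)
  6 ↦ (1,2)
  7 ↦ (1,3)
  8 ↦ (2,0)
  9 ↦ (2,1)
  10 ↦ (2,2)
  11 ↦ (2,3)
distinct pairs in image: 12 / 12 needed
  → bijection onto A×B; projections well-typed.

Answer: VALID PRODUCT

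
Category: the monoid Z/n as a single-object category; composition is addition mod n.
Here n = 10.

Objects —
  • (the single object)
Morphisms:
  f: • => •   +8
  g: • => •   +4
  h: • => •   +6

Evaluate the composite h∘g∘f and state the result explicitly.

  0 +8≡8 +4≡2 +6≡8  (mod 10)
⟦path⟧: +8

Answer: +8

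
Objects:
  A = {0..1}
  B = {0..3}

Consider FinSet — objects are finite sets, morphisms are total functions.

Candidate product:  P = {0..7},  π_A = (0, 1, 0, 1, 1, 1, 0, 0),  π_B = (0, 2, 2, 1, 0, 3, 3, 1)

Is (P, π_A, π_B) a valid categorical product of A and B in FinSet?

|A|·|B| = 2·4 = 8;  |P| = 8
Check the pairing map k ↦ (π_A(k), π_B(k)):
  0 -> (0,0)
  1 -> (1,2)
  2 -> (0,2)
  3 -> (1,1)
  4 -> (1,0)
  5 -> (1,3)
  6 -> (0,3)
  7 -> (0,1)
distinct pairs in image: 8 / 8 needed
  → bijection onto A×B; projections well-typed.

Answer: VALID PRODUCT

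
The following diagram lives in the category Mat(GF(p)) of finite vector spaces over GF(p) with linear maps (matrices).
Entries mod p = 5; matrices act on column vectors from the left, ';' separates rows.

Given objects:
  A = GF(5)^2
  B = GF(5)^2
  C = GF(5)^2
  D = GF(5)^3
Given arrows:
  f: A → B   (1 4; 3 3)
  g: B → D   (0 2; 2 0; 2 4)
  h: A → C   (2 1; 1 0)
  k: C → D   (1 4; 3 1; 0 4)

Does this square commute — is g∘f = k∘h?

Path 1 = f;g:
  e0=[1,0] f→[1,3] g→[1,2,4]
  e1=[0,1] f→[4,3] g→[1,3,0]
  composite₁ = (1 1; 2 3; 4 0)
Path 2 = h;k:
  e0=[1,0] h→[2,1] k→[1,2,4]
  e1=[0,1] h→[1,0] k→[1,3,0]
  composite₂ = (1 1; 2 3; 4 0)
Equal? same morphism ✓

Answer: COMMUTES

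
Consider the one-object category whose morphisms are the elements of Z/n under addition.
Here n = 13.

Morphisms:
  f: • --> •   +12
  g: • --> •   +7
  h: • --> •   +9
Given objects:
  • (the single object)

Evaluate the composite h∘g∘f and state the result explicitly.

Answer: +2

Derivation:
  0 +12≡12 +7≡6 +9≡2  (mod 13)
result: +2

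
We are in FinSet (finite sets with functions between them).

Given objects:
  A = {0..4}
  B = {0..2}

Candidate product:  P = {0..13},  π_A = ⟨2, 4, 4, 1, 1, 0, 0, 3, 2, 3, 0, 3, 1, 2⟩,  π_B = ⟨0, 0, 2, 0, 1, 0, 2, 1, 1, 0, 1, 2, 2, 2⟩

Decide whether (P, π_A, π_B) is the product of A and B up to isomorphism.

|A|·|B| = 5·3 = 15;  |P| = 14
  → cardinalities differ; no bijection possible.

Answer: NOT A VALID PRODUCT — |P|=14 ≠ |A|·|B|=15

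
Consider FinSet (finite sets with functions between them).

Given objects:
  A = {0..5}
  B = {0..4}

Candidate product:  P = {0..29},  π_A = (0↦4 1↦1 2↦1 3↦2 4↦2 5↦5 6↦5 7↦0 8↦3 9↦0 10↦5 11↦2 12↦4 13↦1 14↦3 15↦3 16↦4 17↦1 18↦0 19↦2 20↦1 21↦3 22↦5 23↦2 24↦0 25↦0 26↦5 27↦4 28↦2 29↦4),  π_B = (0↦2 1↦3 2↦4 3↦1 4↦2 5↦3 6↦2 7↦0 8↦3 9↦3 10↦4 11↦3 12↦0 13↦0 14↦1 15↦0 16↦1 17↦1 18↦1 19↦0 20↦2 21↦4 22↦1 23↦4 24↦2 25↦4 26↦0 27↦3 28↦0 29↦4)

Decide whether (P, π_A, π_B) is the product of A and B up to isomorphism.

|A|·|B| = 6·5 = 30;  |P| = 30
Check the pairing map k ↦ (π_A(k), π_B(k)):
  0 ↦ (4,2)
  1 ↦ (1,3)
  2 ↦ (1,4)
  3 ↦ (2,1)
  4 ↦ (2,2)
  5 ↦ (5,3)
  6 ↦ (5,2)
  7 ↦ (0,0)
  8 ↦ (3,3)
  9 ↦ (0,3)
  10 ↦ (5,4)
  11 ↦ (2,3)
  12 ↦ (4,0)
  13 ↦ (1,0)
  14 ↦ (3,1)
  15 ↦ (3,0)
  16 ↦ (4,1)
  17 ↦ (1,1)
  18 ↦ (0,1)
  19 ↦ (2,0)
  20 ↦ (1,2)
  21 ↦ (3,4)
  22 ↦ (5,1)
  23 ↦ (2,4)
  24 ↦ (0,2)
  25 ↦ (0,4)
  26 ↦ (5,0)
  27 ↦ (4,3)
  28 ↦ (2,0)  ✗ repeats pair of k=19
  29 ↦ (4,4)
distinct pairs in image: 29 / 30 needed
  → (2,0) hit at k=19 and k=28

Answer: NOT A VALID PRODUCT — duplicate pair at indices 19,28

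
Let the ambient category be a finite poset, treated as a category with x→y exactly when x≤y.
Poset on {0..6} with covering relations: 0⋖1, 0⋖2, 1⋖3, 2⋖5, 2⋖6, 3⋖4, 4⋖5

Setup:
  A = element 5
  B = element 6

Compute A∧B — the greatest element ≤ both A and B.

{x : x⊑A ∧ x⊑B} = {0,2}  (A=5, B=6)
  0 ⊑ 2
  2 ⊑ 2
glb = 2

Answer: A∧B = 2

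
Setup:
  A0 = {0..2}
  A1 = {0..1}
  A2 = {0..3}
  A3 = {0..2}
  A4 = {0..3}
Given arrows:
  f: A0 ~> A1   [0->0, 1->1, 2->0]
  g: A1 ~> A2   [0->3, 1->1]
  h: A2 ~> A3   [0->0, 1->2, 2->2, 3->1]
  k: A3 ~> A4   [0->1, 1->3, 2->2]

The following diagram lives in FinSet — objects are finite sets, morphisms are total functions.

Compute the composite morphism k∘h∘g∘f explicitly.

Answer: [0->3, 1->2, 2->3]

Derivation:
  0 f~>0 g~>3 h~>1 k~>3
  1 f~>1 g~>1 h~>2 k~>2
  2 f~>0 g~>3 h~>1 k~>3
result: [0->3, 1->2, 2->3]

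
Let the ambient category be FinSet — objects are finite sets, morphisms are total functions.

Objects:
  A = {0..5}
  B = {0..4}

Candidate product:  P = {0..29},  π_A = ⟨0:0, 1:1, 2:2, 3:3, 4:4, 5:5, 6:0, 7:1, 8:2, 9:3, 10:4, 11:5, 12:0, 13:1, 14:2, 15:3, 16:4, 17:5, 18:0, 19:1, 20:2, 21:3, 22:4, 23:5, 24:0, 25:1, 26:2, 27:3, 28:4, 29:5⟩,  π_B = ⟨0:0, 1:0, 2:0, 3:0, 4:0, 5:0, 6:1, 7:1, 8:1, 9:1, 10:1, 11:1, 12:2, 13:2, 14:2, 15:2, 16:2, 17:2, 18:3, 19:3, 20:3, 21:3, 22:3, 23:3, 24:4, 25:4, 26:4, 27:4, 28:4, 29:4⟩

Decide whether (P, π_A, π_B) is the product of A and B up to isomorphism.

|A|·|B| = 6·5 = 30;  |P| = 30
Check the pairing map k ↦ (π_A(k), π_B(k)):
  0 : (0,0)
  1 : (1,0)
  2 : (2,0)
  3 : (3,0)
  4 : (4,0)
  5 : (5,0)
  6 : (0,1)
  7 : (1,1)
  8 : (2,1)
  9 : (3,1)
  10 : (4,1)
  11 : (5,1)
  12 : (0,2)
  13 : (1,2)
  14 : (2,2)
  15 : (3,2)
  16 : (4,2)
  17 : (5,2)
  18 : (0,3)
  19 : (1,3)
  20 : (2,3)
  21 : (3,3)
  22 : (4,3)
  23 : (5,3)
  24 : (0,4)
  25 : (1,4)
  26 : (2,4)
  27 : (3,4)
  28 : (4,4)
  29 : (5,4)
distinct pairs in image: 30 / 30 needed
  → bijection onto A×B; projections well-typed.

Answer: VALID PRODUCT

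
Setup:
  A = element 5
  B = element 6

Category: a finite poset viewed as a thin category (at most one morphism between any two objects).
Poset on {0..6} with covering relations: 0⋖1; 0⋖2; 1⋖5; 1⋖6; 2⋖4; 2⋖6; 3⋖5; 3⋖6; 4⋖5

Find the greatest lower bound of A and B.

Answer: NO MEET EXISTS

Trace:
{x : x<=A ∧ x<=B} = {0,1,2,3}  (A=5, B=6)
  maximal lower bounds 1 and 2 are incomparable: neither 1<=2 nor 2<=1
→ no greatest lower bound exists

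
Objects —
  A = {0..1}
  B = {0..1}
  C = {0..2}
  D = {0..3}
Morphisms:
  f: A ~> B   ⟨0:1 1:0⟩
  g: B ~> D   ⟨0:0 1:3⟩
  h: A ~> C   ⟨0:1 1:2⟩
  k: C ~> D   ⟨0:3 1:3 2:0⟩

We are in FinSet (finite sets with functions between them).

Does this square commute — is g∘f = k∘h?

Along f;g (path 1):
  0 f~>1 g~>3
  1 f~>0 g~>0
  composite₁ = ⟨0:3 1:0⟩
Along h;k (path 2):
  0 h~>1 k~>3
  1 h~>2 k~>0
  composite₂ = ⟨0:3 1:0⟩
Equal? YES — commutes

Answer: COMMUTES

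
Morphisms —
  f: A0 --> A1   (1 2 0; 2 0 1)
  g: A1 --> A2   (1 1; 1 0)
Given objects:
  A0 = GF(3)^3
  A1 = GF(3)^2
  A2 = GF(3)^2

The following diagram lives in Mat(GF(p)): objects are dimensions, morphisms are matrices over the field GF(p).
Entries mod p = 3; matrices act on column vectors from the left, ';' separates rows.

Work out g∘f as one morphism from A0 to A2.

Answer: (0 2 1; 1 2 0)

Trace:
  e0=⟨1,0,0⟩ f-->⟨1,2⟩ g-->⟨0,1⟩
  e1=⟨0,1,0⟩ f-->⟨2,0⟩ g-->⟨2,2⟩
  e2=⟨0,0,1⟩ f-->⟨0,1⟩ g-->⟨1,0⟩
composite: (0 2 1; 1 2 0)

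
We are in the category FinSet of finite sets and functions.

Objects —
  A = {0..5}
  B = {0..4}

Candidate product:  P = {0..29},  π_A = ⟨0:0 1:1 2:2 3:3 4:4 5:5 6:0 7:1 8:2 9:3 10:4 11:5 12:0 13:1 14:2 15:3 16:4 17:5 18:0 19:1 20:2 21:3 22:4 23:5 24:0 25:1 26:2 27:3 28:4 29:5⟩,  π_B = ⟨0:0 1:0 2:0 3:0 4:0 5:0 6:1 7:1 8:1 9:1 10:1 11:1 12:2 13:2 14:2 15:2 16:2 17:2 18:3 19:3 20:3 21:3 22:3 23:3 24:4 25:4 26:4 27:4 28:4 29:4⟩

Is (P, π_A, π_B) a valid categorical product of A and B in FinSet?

Answer: VALID PRODUCT

Derivation:
|A|·|B| = 6·5 = 30;  |P| = 30
Check the pairing map k ↦ (π_A(k), π_B(k)):
  0 : (0,0)
  1 : (1,0)
  2 : (2,0)
  3 : (3,0)
  4 : (4,0)
  5 : (5,0)
  6 : (0,1)
  7 : (1,1)
  8 : (2,1)
  9 : (3,1)
  10 : (4,1)
  11 : (5,1)
  12 : (0,2)
  13 : (1,2)
  14 : (2,2)
  15 : (3,2)
  16 : (4,2)
  17 : (5,2)
  18 : (0,3)
  19 : (1,3)
  20 : (2,3)
  21 : (3,3)
  22 : (4,3)
  23 : (5,3)
  24 : (0,4)
  25 : (1,4)
  26 : (2,4)
  27 : (3,4)
  28 : (4,4)
  29 : (5,4)
distinct pairs in image: 30 / 30 needed
  → bijection onto A×B; projections well-typed.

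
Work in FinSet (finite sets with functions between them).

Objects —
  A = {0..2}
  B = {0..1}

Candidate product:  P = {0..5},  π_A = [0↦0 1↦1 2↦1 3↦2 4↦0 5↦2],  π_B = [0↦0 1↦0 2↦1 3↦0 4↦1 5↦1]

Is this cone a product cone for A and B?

Answer: VALID PRODUCT

Work:
|A|·|B| = 3·2 = 6;  |P| = 6
Check the pairing map k ↦ (π_A(k), π_B(k)):
  0 ↦ (0,0)
  1 ↦ (1,0)
  2 ↦ (1,1)
  3 ↦ (2,0)
  4 ↦ (0,1)
  5 ↦ (2,1)
distinct pairs in image: 6 / 6 needed
  → bijection onto A×B; projections well-typed.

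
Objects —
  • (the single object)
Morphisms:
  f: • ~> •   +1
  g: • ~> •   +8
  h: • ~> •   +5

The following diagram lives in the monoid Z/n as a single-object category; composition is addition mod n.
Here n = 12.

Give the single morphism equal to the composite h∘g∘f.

Answer: +2

Trace:
  0 +1≡1 +8≡9 +5≡2  (mod 12)
⟦path⟧: +2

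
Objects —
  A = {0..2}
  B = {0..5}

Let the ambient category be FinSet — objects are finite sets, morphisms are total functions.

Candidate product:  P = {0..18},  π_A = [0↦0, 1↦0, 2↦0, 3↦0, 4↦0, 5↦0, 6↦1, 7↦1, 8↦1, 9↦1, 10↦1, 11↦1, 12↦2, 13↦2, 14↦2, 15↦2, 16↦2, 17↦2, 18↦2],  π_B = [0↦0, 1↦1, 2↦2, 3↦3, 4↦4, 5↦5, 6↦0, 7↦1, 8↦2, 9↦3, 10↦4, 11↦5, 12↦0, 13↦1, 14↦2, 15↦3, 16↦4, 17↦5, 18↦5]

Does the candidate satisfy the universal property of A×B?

Answer: NOT A VALID PRODUCT — |P|=19 ≠ |A|·|B|=18

Work:
|A|·|B| = 3·6 = 18;  |P| = 19
  → cardinalities differ; no bijection possible.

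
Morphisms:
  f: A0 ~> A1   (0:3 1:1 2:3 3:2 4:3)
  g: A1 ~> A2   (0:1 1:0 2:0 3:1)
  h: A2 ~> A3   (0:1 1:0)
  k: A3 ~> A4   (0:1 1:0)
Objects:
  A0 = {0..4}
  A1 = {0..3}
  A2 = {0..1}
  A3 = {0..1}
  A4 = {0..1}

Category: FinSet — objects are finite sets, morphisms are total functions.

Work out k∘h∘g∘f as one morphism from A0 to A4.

Answer: (0:1 1:0 2:1 3:0 4:1)

Derivation:
  0 f~>3 g~>1 h~>0 k~>1
  1 f~>1 g~>0 h~>1 k~>0
  2 f~>3 g~>1 h~>0 k~>1
  3 f~>2 g~>0 h~>1 k~>0
  4 f~>3 g~>1 h~>0 k~>1
result: (0:1 1:0 2:1 3:0 4:1)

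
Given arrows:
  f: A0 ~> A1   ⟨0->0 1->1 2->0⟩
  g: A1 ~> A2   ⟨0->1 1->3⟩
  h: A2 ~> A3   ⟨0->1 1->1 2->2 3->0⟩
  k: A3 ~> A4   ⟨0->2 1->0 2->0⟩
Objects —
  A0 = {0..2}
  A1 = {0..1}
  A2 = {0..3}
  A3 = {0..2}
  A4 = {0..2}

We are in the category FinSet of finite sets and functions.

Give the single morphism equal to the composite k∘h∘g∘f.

Answer: ⟨0->0 1->2 2->0⟩

Trace:
  0 f~>0 g~>1 h~>1 k~>0
  1 f~>1 g~>3 h~>0 k~>2
  2 f~>0 g~>1 h~>1 k~>0
result: ⟨0->0 1->2 2->0⟩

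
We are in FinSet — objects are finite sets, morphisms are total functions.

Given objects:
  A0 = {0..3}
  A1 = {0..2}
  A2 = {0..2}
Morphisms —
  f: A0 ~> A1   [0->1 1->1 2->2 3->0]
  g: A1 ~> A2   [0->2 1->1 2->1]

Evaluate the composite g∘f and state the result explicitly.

Answer: [0->1 1->1 2->1 3->2]

Derivation:
  0 f~>1 g~>1
  1 f~>1 g~>1
  2 f~>2 g~>1
  3 f~>0 g~>2
result: [0->1 1->1 2->1 3->2]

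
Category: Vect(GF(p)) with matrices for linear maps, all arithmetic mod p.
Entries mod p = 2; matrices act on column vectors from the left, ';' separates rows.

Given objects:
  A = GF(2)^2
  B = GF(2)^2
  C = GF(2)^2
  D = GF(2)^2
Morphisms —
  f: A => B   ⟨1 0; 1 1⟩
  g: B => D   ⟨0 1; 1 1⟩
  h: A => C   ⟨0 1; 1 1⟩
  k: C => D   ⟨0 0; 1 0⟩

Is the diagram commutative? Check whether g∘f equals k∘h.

Along f;g (path 1):
  e0=(1,0) f=>(1,1) g=>(1,0)
  e1=(0,1) f=>(0,1) g=>(1,1)
  composite₁ = ⟨1 1; 0 1⟩
Along h;k (path 2):
  e0=(1,0) h=>(0,1) k=>(0,0)
  e1=(0,1) h=>(1,1) k=>(0,1)
  composite₂ = ⟨0 0; 0 1⟩
Equal? differ; not commutative

Answer: DOES NOT COMMUTE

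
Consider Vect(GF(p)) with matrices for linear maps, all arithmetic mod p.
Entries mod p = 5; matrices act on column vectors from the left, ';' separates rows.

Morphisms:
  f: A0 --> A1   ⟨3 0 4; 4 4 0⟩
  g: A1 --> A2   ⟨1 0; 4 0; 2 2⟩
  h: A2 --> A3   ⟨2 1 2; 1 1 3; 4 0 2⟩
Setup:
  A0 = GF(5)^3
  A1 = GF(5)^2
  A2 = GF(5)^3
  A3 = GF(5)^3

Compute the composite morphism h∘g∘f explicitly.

Answer: ⟨1 1 0; 2 4 4; 0 1 2⟩

Work:
  e0=[1,0,0] f-->[3,4] g-->[3,2,4] h-->[1,2,0]
  e1=[0,1,0] f-->[0,4] g-->[0,0,3] h-->[1,4,1]
  e2=[0,0,1] f-->[4,0] g-->[4,1,3] h-->[0,4,2]
composite: ⟨1 1 0; 2 4 4; 0 1 2⟩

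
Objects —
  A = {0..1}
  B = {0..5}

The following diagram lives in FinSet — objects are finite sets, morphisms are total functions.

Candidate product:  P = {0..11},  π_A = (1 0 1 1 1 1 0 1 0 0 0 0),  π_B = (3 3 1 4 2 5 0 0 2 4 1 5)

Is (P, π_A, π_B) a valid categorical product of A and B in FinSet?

Answer: VALID PRODUCT

Trace:
|A|·|B| = 2·6 = 12;  |P| = 12
Check the pairing map k ↦ (π_A(k), π_B(k)):
  0 : (1,3)
  1 : (0,3)
  2 : (1,1)
  3 : (1,4)
  4 : (1,2)
  5 : (1,5)
  6 : (0,0)
  7 : (1,0)
  8 : (0,2)
  9 : (0,4)
  10 : (0,1)
  11 : (0,5)
distinct pairs in image: 12 / 12 needed
  → bijection onto A×B; projections well-typed.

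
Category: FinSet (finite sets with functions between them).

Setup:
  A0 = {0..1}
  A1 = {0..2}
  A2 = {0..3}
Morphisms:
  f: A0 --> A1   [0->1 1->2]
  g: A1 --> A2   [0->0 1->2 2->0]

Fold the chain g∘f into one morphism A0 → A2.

  0 f-->1 g-->2
  1 f-->2 g-->0
composite: [0->2 1->0]

Answer: [0->2 1->0]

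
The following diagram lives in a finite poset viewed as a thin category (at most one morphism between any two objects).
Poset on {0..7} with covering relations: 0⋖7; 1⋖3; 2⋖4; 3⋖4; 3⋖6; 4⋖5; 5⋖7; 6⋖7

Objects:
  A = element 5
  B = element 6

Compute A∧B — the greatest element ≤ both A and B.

Answer: A∧B = 3

Derivation:
Lower bounds of A=5 and B=6: {1,3}
  1 <= 3
  3 <= 3
glb = 3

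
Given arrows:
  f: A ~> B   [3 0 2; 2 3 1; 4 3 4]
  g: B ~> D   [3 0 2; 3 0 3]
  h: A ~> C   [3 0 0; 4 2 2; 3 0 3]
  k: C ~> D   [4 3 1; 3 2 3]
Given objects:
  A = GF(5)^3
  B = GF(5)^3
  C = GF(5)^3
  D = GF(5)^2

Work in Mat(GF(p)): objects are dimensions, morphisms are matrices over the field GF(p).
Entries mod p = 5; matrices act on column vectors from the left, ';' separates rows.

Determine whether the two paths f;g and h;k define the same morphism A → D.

Along f;g (path 1):
  e0=(1,0,0) f~>(3,2,4) g~>(2,1)
  e1=(0,1,0) f~>(0,3,3) g~>(1,4)
  e2=(0,0,1) f~>(2,1,4) g~>(4,3)
  ⟦path⟧₁ = [2 1 4; 1 4 3]
Along h;k (path 2):
  e0=(1,0,0) h~>(3,4,3) k~>(2,1)
  e1=(0,1,0) h~>(0,2,0) k~>(1,4)
  e2=(0,0,1) h~>(0,2,3) k~>(4,3)
  ⟦path⟧₂ = [2 1 4; 1 4 3]
Equal? equal; square commutes

Answer: COMMUTES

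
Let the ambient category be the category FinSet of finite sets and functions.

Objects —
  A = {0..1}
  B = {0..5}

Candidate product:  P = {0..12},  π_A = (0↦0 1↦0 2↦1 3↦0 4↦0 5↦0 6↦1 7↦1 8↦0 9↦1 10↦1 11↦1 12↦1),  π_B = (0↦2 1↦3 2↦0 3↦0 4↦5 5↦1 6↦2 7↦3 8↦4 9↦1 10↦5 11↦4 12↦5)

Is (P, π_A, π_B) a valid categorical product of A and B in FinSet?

|A|·|B| = 2·6 = 12;  |P| = 13
  → cardinalities differ; no bijection possible.

Answer: NOT A VALID PRODUCT — |P|=13 ≠ |A|·|B|=12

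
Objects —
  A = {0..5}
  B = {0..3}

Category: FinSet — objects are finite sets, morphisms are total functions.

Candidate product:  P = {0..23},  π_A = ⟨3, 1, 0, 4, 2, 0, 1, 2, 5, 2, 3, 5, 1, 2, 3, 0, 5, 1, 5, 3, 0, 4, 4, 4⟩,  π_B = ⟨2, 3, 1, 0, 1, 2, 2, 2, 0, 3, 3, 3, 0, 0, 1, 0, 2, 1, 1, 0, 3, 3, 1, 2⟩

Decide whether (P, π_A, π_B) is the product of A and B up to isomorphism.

Answer: VALID PRODUCT

Derivation:
|A|·|B| = 6·4 = 24;  |P| = 24
Check the pairing map k ↦ (π_A(k), π_B(k)):
  0 ↦ (3,2)
  1 ↦ (1,3)
  2 ↦ (0,1)
  3 ↦ (4,0)
  4 ↦ (2,1)
  5 ↦ (0,2)
  6 ↦ (1,2)
  7 ↦ (2,2)
  8 ↦ (5,0)
  9 ↦ (2,3)
  10 ↦ (3,3)
  11 ↦ (5,3)
  12 ↦ (1,0)
  13 ↦ (2,0)
  14 ↦ (3,1)
  15 ↦ (0,0)
  16 ↦ (5,2)
  17 ↦ (1,1)
  18 ↦ (5,1)
  19 ↦ (3,0)
  20 ↦ (0,3)
  21 ↦ (4,3)
  22 ↦ (4,1)
  23 ↦ (4,2)
distinct pairs in image: 24 / 24 needed
  → bijection onto A×B; projections well-typed.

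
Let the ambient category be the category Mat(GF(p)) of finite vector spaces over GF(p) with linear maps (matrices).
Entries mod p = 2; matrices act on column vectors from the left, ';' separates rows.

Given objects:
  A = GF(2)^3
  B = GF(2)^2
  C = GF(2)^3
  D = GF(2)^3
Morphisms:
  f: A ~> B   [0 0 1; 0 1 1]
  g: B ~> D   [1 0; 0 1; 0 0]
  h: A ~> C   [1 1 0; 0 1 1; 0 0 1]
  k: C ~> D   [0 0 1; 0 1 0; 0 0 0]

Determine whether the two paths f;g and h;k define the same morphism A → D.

Answer: COMMUTES

Work:
1) trace f;g:
  e0=(1,0,0) f~>(0,0) g~>(0,0,0)
  e1=(0,1,0) f~>(0,1) g~>(0,1,0)
  e2=(0,0,1) f~>(1,1) g~>(1,1,0)
  composite₁ = [0 0 1; 0 1 1; 0 0 0]
2) trace h;k:
  e0=(1,0,0) h~>(1,0,0) k~>(0,0,0)
  e1=(0,1,0) h~>(1,1,0) k~>(0,1,0)
  e2=(0,0,1) h~>(0,1,1) k~>(1,1,0)
  composite₂ = [0 0 1; 0 1 1; 0 0 0]
Equal? same morphism ✓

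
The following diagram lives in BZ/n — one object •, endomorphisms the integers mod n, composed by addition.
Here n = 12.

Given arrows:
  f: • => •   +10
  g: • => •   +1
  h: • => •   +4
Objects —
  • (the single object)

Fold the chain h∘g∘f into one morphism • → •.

  0 +10≡10 +1≡11 +4≡3  (mod 12)
result: +3

Answer: +3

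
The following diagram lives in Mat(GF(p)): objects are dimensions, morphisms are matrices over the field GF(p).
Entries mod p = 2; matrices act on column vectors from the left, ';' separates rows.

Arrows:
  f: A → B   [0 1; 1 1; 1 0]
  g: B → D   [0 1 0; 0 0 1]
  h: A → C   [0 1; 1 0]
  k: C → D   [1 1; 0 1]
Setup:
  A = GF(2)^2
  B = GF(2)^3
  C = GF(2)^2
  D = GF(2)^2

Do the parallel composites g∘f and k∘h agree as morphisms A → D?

Along f;g (path 1):
  e0=[1,0] f→[0,1,1] g→[1,1]
  e1=[0,1] f→[1,1,0] g→[1,0]
  composite₁ = [1 1; 1 0]
Along h;k (path 2):
  e0=[1,0] h→[0,1] k→[1,1]
  e1=[0,1] h→[1,0] k→[1,0]
  composite₂ = [1 1; 1 0]
Equal? equal; square commutes

Answer: COMMUTES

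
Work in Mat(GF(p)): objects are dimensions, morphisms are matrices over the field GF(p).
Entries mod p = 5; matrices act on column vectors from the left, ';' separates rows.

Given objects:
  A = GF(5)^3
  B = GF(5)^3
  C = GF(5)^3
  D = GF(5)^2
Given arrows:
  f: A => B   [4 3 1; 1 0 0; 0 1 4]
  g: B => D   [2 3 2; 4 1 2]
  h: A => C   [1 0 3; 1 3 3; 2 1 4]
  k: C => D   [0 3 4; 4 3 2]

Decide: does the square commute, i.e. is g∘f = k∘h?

Answer: DOES NOT COMMUTE

Trace:
Path 1 = f;g:
  e0=⟨1,0,0⟩ f=>⟨4,1,0⟩ g=>⟨1,2⟩
  e1=⟨0,1,0⟩ f=>⟨3,0,1⟩ g=>⟨3,4⟩
  e2=⟨0,0,1⟩ f=>⟨1,0,4⟩ g=>⟨0,2⟩
  composite₁ = [1 3 0; 2 4 2]
Path 2 = h;k:
  e0=⟨1,0,0⟩ h=>⟨1,1,2⟩ k=>⟨1,1⟩
  e1=⟨0,1,0⟩ h=>⟨0,3,1⟩ k=>⟨3,1⟩
  e2=⟨0,0,1⟩ h=>⟨3,3,4⟩ k=>⟨0,4⟩
  composite₂ = [1 3 0; 1 1 4]
Equal? differ; not commutative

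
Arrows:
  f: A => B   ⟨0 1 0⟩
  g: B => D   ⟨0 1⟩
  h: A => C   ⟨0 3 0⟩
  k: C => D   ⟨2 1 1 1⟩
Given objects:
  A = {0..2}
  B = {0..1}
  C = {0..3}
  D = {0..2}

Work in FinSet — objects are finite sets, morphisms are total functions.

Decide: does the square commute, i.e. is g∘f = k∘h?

Path 1 = f;g:
  0 f=>0 g=>0
  1 f=>1 g=>1
  2 f=>0 g=>0
  result₁ = ⟨0 1 0⟩
Path 2 = h;k:
  0 h=>0 k=>2
  1 h=>3 k=>1
  2 h=>0 k=>2
  result₂ = ⟨2 1 2⟩
Equal? NO — does not commute

Answer: DOES NOT COMMUTE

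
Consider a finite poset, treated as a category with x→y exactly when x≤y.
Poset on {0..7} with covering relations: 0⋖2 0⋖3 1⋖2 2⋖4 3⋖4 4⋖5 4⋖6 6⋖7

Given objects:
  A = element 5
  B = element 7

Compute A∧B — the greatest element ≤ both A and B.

{x : x⊑A ∧ x⊑B} = {0,1,2,3,4}  (A=5, B=7)
  0 ⊑ 4
  1 ⊑ 4
  2 ⊑ 4
  3 ⊑ 4
  4 ⊑ 4
glb = 4

Answer: A∧B = 4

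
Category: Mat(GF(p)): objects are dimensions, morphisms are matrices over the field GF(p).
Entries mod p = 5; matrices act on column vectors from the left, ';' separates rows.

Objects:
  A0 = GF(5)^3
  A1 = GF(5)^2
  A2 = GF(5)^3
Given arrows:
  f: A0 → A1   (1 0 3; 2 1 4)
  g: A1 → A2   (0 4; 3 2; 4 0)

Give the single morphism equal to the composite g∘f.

Answer: (3 4 1; 2 2 2; 4 0 2)

Derivation:
  e0=[1,0,0] f→[1,2] g→[3,2,4]
  e1=[0,1,0] f→[0,1] g→[4,2,0]
  e2=[0,0,1] f→[3,4] g→[1,2,2]
result: (3 4 1; 2 2 2; 4 0 2)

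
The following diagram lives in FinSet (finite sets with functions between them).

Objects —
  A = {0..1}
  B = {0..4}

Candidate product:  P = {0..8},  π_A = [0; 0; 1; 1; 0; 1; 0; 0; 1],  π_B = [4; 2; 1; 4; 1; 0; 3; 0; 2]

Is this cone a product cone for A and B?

|A|·|B| = 2·5 = 10;  |P| = 9
  → cardinalities differ; no bijection possible.

Answer: NOT A VALID PRODUCT — |P|=9 ≠ |A|·|B|=10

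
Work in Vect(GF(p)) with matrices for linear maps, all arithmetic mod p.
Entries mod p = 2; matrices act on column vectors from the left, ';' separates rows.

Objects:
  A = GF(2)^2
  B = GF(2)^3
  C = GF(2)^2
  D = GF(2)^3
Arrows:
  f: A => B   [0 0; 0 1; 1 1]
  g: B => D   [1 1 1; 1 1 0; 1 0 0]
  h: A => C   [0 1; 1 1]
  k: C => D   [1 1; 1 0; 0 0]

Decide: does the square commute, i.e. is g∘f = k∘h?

Answer: COMMUTES

Work:
1) trace f;g:
  e0=⟨1,0⟩ f=>⟨0,0,1⟩ g=>⟨1,0,0⟩
  e1=⟨0,1⟩ f=>⟨0,1,1⟩ g=>⟨0,1,0⟩
  composite₁ = [1 0; 0 1; 0 0]
2) trace h;k:
  e0=⟨1,0⟩ h=>⟨0,1⟩ k=>⟨1,0,0⟩
  e1=⟨0,1⟩ h=>⟨1,1⟩ k=>⟨0,1,0⟩
  composite₂ = [1 0; 0 1; 0 0]
Equal? equal; square commutes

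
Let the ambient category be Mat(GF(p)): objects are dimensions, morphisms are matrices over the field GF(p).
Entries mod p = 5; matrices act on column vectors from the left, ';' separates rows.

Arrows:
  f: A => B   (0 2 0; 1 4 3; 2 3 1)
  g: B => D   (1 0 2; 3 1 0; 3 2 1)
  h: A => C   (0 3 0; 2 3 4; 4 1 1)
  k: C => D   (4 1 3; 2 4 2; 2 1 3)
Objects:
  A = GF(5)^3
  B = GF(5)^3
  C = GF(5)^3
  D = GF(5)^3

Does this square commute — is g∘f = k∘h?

Path 1 = f;g:
  e0=(1,0,0) f=>(0,1,2) g=>(4,1,4)
  e1=(0,1,0) f=>(2,4,3) g=>(3,0,2)
  e2=(0,0,1) f=>(0,3,1) g=>(2,3,2)
  result₁ = (4 3 2; 1 0 3; 4 2 2)
Path 2 = h;k:
  e0=(1,0,0) h=>(0,2,4) k=>(4,1,4)
  e1=(0,1,0) h=>(3,3,1) k=>(3,0,2)
  e2=(0,0,1) h=>(0,4,1) k=>(2,3,2)
  result₂ = (4 3 2; 1 0 3; 4 2 2)
Equal? equal; square commutes

Answer: COMMUTES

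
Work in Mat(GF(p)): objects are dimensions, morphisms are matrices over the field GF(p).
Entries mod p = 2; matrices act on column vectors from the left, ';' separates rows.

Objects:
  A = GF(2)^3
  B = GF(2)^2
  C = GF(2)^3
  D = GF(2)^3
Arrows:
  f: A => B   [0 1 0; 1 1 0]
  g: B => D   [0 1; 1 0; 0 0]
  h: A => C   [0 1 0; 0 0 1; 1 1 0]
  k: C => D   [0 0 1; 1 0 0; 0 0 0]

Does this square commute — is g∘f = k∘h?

Answer: COMMUTES

Derivation:
Path 1 = f;g:
  e0=⟨1,0,0⟩ f=>⟨0,1⟩ g=>⟨1,0,0⟩
  e1=⟨0,1,0⟩ f=>⟨1,1⟩ g=>⟨1,1,0⟩
  e2=⟨0,0,1⟩ f=>⟨0,0⟩ g=>⟨0,0,0⟩
  composite₁ = [1 1 0; 0 1 0; 0 0 0]
Path 2 = h;k:
  e0=⟨1,0,0⟩ h=>⟨0,0,1⟩ k=>⟨1,0,0⟩
  e1=⟨0,1,0⟩ h=>⟨1,0,1⟩ k=>⟨1,1,0⟩
  e2=⟨0,0,1⟩ h=>⟨0,1,0⟩ k=>⟨0,0,0⟩
  composite₂ = [1 1 0; 0 1 0; 0 0 0]
Equal? YES — commutes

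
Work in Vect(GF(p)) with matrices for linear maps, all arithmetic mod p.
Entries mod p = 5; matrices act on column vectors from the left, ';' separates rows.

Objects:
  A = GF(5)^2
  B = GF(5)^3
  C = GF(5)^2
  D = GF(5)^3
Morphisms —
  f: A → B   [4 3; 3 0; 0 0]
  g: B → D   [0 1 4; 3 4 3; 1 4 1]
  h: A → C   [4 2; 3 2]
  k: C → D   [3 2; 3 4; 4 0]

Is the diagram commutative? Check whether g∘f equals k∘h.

Along f;g (path 1):
  e0=(1,0) f→(4,3,0) g→(3,4,1)
  e1=(0,1) f→(3,0,0) g→(0,4,3)
  result₁ = [3 0; 4 4; 1 3]
Along h;k (path 2):
  e0=(1,0) h→(4,3) k→(3,4,1)
  e1=(0,1) h→(2,2) k→(0,4,3)
  result₂ = [3 0; 4 4; 1 3]
Equal? equal; square commutes

Answer: COMMUTES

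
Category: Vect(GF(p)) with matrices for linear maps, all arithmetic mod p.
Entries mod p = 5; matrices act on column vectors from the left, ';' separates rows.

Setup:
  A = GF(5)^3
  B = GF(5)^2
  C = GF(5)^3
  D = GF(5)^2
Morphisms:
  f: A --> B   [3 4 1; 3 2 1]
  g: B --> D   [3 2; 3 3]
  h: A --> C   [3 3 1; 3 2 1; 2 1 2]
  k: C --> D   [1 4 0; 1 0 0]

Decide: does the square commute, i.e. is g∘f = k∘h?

Path 1 = f;g:
  e0=[1,0,0] f-->[3,3] g-->[0,3]
  e1=[0,1,0] f-->[4,2] g-->[1,3]
  e2=[0,0,1] f-->[1,1] g-->[0,1]
  result₁ = [0 1 0; 3 3 1]
Path 2 = h;k:
  e0=[1,0,0] h-->[3,3,2] k-->[0,3]
  e1=[0,1,0] h-->[3,2,1] k-->[1,3]
  e2=[0,0,1] h-->[1,1,2] k-->[0,1]
  result₂ = [0 1 0; 3 3 1]
Equal? YES — commutes

Answer: COMMUTES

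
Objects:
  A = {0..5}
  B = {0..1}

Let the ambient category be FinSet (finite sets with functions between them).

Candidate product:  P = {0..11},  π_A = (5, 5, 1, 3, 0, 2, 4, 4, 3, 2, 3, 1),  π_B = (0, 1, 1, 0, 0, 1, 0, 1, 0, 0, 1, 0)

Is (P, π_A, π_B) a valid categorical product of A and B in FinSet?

Answer: NOT A VALID PRODUCT — duplicate pair at indices 3,8

Derivation:
|A|·|B| = 6·2 = 12;  |P| = 12
Check the pairing map k ↦ (π_A(k), π_B(k)):
  0 -> (5,0)
  1 -> (5,1)
  2 -> (1,1)
  3 -> (3,0)
  4 -> (0,0)
  5 -> (2,1)
  6 -> (4,0)
  7 -> (4,1)
  8 -> (3,0)  ✗ repeats pair of k=3
  9 -> (2,0)
  10 -> (3,1)
  11 -> (1,0)
distinct pairs in image: 11 / 12 needed
  → (3,0) hit at k=3 and k=8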